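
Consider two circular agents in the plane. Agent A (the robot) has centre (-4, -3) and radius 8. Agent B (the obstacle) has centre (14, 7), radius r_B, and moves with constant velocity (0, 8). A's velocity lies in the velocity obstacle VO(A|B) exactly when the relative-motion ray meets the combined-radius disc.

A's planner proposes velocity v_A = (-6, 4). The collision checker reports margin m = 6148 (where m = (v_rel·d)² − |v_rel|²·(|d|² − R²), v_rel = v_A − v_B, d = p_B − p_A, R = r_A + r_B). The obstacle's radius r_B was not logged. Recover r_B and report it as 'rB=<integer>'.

m = 6148
d = (18, 10);  v_rel = (-6, -4),  |v_rel|² = 52
v_rel×d = (-6)·(10) − (-4)·(18) = 12
since m = R²·52 − 12²:  R² = (144 + 6148) / 52 = 121
R = √121 = 11  ⇒  r_B = 11 − 8 = 3

rB=3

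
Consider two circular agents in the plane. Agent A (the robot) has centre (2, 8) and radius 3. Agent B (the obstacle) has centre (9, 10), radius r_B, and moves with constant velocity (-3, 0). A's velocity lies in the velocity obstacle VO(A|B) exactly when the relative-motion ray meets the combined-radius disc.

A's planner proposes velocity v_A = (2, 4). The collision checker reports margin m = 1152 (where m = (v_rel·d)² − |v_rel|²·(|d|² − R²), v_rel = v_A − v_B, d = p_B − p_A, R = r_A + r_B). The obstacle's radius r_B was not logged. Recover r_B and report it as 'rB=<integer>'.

m = 1152
d = (7, 2);  v_rel = (5, 4),  |v_rel|² = 41
v_rel×d = (5)·(2) − (4)·(7) = -18
since m = R²·41 − (-18)²:  R² = (324 + 1152) / 41 = 36
R = √36 = 6  ⇒  r_B = 6 − 3 = 3

rB=3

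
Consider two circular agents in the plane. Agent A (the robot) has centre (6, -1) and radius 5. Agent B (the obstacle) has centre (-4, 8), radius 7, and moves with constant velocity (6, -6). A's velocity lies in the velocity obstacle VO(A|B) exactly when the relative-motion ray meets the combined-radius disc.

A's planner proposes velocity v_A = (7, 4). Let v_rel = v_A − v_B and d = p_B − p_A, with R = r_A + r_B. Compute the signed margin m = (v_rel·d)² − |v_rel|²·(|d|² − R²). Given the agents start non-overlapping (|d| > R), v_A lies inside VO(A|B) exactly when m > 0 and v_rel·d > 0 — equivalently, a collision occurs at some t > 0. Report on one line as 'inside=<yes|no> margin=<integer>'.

d = (-10, 9),  |d|² = 181;  R = 5+7 = 12,  c = 181−12² = 37
v_rel = (1, 10),  |v_rel|² = 101;  v_rel·d = (1)·(-10) + (10)·(9) = 80
101·t² − 160·t + 37 = 0  ⇒  m = 80² − 101·37 = 2663
m = 2663 > 0,  v_rel·d = 80 > 0  ⇒  inside

inside=yes margin=2663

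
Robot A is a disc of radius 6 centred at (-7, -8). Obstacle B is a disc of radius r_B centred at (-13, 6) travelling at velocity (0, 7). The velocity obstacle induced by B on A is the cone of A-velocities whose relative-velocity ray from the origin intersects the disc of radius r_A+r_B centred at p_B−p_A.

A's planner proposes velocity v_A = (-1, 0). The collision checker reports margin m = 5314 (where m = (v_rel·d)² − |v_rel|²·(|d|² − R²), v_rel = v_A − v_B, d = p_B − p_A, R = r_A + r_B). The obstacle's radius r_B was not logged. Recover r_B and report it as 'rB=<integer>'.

m = 5314
d = (-6, 14);  v_rel = (-1, -7),  |v_rel|² = 50
v_rel×d = (-1)·(14) − (-7)·(-6) = -56
since m = R²·50 − (-56)²:  R² = (3136 + 5314) / 50 = 169
R = √169 = 13  ⇒  r_B = 13 − 6 = 7

rB=7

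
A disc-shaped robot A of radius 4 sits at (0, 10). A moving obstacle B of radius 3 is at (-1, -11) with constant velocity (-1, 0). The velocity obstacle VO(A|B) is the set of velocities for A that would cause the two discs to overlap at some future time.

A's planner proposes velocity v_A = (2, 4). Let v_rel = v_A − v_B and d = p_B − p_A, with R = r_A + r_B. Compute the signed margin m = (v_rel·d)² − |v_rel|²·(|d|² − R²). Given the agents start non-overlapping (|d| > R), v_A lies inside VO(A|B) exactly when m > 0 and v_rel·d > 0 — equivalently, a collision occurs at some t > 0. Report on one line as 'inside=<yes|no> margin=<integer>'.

d = (-1, -21),  |d|² = 442;  R = 4+3 = 7,  c = 442−7² = 393
v_rel = (3, 4),  |v_rel|² = 25;  v_rel·d = (3)·(-1) + (4)·(-21) = -87
25·t² + 174·t + 393 = 0  ⇒  m = (-87)² − 25·393 = -2256
m = -2256 < 0,  v_rel·d = -87 < 0  ⇒  outside

inside=no margin=-2256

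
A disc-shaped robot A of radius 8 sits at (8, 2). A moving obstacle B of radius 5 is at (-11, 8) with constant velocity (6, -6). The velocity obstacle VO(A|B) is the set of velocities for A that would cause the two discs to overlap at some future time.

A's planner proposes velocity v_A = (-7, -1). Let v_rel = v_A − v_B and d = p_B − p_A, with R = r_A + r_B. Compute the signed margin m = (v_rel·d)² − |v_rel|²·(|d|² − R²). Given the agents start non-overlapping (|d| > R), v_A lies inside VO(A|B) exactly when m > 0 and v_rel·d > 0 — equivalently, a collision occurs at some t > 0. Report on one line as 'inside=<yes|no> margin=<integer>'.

d = (-19, 6),  |d|² = 397;  R = 8+5 = 13,  c = 397−13² = 228
v_rel = (-13, 5),  |v_rel|² = 194;  v_rel·d = (-13)·(-19) + (5)·(6) = 277
194·t² − 554·t + 228 = 0  ⇒  m = 277² − 194·228 = 32497
m = 32497 > 0,  v_rel·d = 277 > 0  ⇒  inside

inside=yes margin=32497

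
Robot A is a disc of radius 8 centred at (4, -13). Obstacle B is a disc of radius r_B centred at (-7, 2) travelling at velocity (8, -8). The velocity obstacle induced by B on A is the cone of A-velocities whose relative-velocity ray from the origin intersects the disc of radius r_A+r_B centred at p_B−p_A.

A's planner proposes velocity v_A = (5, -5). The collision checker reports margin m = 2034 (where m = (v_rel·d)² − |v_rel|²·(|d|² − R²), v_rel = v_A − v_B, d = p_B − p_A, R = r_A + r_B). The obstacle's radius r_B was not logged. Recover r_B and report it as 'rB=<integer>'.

m = 2034
d = (-11, 15);  v_rel = (-3, 3),  |v_rel|² = 18
v_rel×d = (-3)·(15) − (3)·(-11) = -12
since m = R²·18 − (-12)²:  R² = (144 + 2034) / 18 = 121
R = √121 = 11  ⇒  r_B = 11 − 8 = 3

rB=3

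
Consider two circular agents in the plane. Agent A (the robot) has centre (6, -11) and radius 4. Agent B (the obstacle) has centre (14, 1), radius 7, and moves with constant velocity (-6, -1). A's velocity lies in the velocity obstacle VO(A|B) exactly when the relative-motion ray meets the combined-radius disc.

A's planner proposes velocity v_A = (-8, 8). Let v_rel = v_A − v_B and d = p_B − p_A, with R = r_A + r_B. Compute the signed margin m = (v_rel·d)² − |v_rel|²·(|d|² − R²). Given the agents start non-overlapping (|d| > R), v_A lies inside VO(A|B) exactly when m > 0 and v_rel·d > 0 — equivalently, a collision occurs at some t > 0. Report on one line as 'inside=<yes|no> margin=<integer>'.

d = (8, 12),  |d|² = 208;  R = 4+7 = 11,  c = 208−11² = 87
v_rel = (-2, 9),  |v_rel|² = 85;  v_rel·d = (-2)·(8) + (9)·(12) = 92
85·t² − 184·t + 87 = 0  ⇒  m = 92² − 85·87 = 1069
m = 1069 > 0,  v_rel·d = 92 > 0  ⇒  inside

inside=yes margin=1069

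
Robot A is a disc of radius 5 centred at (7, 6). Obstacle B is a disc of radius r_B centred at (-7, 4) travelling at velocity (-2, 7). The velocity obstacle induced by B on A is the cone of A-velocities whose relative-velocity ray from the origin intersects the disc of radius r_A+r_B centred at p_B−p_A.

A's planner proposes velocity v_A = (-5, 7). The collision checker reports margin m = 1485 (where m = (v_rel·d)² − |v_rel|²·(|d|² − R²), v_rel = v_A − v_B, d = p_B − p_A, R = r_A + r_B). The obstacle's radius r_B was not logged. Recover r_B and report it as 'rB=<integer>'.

m = 1485
d = (-14, -2);  v_rel = (-3, 0),  |v_rel|² = 9
v_rel×d = (-3)·(-2) − (0)·(-14) = 6
since m = R²·9 − 6²:  R² = (36 + 1485) / 9 = 169
R = √169 = 13  ⇒  r_B = 13 − 5 = 8

rB=8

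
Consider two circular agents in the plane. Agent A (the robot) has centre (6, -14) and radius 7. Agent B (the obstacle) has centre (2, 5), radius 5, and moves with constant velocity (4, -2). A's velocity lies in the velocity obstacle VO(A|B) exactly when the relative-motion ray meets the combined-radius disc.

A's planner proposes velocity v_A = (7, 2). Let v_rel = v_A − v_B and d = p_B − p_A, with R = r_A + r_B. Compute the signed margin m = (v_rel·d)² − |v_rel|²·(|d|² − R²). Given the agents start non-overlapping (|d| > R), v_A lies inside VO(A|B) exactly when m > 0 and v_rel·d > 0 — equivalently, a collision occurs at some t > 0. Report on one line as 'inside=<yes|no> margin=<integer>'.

d = (-4, 19),  |d|² = 377;  R = 7+5 = 12,  c = 377−12² = 233
v_rel = (3, 4),  |v_rel|² = 25;  v_rel·d = (3)·(-4) + (4)·(19) = 64
25·t² − 128·t + 233 = 0  ⇒  m = 64² − 25·233 = -1729
m = -1729 < 0,  v_rel·d = 64 > 0  ⇒  outside

inside=no margin=-1729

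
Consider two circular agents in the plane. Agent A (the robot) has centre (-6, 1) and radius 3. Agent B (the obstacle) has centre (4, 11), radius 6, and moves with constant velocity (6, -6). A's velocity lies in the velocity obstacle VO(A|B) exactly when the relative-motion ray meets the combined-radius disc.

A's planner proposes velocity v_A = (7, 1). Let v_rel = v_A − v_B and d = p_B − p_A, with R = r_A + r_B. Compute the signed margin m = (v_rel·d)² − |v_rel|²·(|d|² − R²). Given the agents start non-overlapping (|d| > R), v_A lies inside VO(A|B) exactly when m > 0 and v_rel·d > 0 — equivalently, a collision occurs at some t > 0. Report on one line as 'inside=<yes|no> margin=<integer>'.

d = (10, 10),  |d|² = 200;  R = 3+6 = 9,  c = 200−9² = 119
v_rel = (1, 7),  |v_rel|² = 50;  v_rel·d = (1)·(10) + (7)·(10) = 80
50·t² − 160·t + 119 = 0  ⇒  m = 80² − 50·119 = 450
m = 450 > 0,  v_rel·d = 80 > 0  ⇒  inside

inside=yes margin=450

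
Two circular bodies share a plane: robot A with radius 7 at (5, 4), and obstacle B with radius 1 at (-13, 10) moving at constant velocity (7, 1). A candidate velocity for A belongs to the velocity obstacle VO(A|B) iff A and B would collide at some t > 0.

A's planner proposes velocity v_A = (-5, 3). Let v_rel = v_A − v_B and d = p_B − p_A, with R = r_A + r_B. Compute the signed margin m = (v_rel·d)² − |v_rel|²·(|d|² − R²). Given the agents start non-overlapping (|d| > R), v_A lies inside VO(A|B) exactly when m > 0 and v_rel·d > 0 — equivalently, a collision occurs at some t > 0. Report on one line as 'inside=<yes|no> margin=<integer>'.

d = (-18, 6),  |d|² = 360;  R = 7+1 = 8,  c = 360−8² = 296
v_rel = (-12, 2),  |v_rel|² = 148;  v_rel·d = (-12)·(-18) + (2)·(6) = 228
148·t² − 456·t + 296 = 0  ⇒  m = 228² − 148·296 = 8176
m = 8176 > 0,  v_rel·d = 228 > 0  ⇒  inside

inside=yes margin=8176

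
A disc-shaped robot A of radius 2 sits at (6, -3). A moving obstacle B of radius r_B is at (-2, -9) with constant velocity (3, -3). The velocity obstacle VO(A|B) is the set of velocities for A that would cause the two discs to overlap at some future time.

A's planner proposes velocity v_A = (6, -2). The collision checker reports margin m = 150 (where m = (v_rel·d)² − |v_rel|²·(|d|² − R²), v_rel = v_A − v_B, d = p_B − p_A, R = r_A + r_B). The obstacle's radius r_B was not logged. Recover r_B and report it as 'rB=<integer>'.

m = 150
d = (-8, -6);  v_rel = (3, 1),  |v_rel|² = 10
v_rel×d = (3)·(-6) − (1)·(-8) = -10
since m = R²·10 − (-10)²:  R² = (100 + 150) / 10 = 25
R = √25 = 5  ⇒  r_B = 5 − 2 = 3

rB=3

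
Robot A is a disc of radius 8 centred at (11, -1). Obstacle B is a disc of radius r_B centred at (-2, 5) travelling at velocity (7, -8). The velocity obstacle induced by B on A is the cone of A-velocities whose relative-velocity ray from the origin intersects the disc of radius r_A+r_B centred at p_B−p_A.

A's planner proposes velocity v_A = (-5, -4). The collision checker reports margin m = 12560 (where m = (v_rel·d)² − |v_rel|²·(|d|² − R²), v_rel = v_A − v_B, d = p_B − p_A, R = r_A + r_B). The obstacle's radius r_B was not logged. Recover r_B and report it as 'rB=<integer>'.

m = 12560
d = (-13, 6);  v_rel = (-12, 4),  |v_rel|² = 160
v_rel×d = (-12)·(6) − (4)·(-13) = -20
since m = R²·160 − (-20)²:  R² = (400 + 12560) / 160 = 81
R = √81 = 9  ⇒  r_B = 9 − 8 = 1

rB=1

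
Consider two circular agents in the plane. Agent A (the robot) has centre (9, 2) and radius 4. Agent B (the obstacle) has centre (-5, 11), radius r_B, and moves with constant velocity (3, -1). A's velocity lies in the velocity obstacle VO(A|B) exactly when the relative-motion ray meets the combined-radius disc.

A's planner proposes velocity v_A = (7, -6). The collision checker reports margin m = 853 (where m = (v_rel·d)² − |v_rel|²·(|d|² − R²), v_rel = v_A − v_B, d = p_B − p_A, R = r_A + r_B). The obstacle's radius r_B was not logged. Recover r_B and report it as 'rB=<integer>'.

m = 853
d = (-14, 9);  v_rel = (4, -5),  |v_rel|² = 41
v_rel×d = (4)·(9) − (-5)·(-14) = -34
since m = R²·41 − (-34)²:  R² = (1156 + 853) / 41 = 49
R = √49 = 7  ⇒  r_B = 7 − 4 = 3

rB=3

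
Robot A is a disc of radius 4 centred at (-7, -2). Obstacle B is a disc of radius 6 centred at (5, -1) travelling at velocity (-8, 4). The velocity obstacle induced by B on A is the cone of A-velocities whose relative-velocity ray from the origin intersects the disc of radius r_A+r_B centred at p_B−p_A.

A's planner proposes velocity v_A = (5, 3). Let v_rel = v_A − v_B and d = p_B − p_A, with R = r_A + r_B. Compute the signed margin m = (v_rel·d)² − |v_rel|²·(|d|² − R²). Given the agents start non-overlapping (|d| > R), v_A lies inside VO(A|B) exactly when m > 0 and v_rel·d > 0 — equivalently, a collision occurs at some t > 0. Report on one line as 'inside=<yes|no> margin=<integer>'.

d = (12, 1),  |d|² = 145;  R = 4+6 = 10,  c = 145−10² = 45
v_rel = (13, -1),  |v_rel|² = 170;  v_rel·d = (13)·(12) + (-1)·(1) = 155
170·t² − 310·t + 45 = 0  ⇒  m = 155² − 170·45 = 16375
m = 16375 > 0,  v_rel·d = 155 > 0  ⇒  inside

inside=yes margin=16375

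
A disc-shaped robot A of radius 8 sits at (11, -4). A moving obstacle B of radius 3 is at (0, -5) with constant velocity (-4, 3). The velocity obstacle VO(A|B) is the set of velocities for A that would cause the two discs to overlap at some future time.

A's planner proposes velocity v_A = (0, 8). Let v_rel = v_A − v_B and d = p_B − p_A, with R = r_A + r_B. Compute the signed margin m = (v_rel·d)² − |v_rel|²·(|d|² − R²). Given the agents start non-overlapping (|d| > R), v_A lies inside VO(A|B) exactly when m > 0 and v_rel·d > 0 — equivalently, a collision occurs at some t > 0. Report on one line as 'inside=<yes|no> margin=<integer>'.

d = (-11, -1),  |d|² = 122;  R = 8+3 = 11,  c = 122−11² = 1
v_rel = (4, 5),  |v_rel|² = 41;  v_rel·d = (4)·(-11) + (5)·(-1) = -49
41·t² + 98·t + 1 = 0  ⇒  m = (-49)² − 41·1 = 2360
m = 2360 > 0,  v_rel·d = -49 < 0  ⇒  outside

inside=no margin=2360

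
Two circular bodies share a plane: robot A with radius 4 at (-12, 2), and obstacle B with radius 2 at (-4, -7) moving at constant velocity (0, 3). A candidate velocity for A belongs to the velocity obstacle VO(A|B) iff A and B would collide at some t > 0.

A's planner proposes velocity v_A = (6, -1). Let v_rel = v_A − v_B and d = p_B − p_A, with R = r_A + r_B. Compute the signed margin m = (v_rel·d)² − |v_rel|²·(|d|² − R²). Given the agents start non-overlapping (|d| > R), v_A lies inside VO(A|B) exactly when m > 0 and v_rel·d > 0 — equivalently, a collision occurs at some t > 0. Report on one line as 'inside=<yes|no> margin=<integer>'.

d = (8, -9),  |d|² = 145;  R = 4+2 = 6,  c = 145−6² = 109
v_rel = (6, -4),  |v_rel|² = 52;  v_rel·d = (6)·(8) + (-4)·(-9) = 84
52·t² − 168·t + 109 = 0  ⇒  m = 84² − 52·109 = 1388
m = 1388 > 0,  v_rel·d = 84 > 0  ⇒  inside

inside=yes margin=1388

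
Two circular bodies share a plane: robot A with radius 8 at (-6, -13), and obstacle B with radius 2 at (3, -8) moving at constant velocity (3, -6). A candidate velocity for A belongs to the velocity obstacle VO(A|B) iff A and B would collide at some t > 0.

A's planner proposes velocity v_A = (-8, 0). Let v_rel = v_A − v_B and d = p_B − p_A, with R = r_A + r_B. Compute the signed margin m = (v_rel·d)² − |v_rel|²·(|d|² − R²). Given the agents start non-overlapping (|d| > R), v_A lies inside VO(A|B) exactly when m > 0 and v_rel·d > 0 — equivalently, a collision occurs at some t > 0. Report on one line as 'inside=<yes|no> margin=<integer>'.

d = (9, 5),  |d|² = 106;  R = 8+2 = 10,  c = 106−10² = 6
v_rel = (-11, 6),  |v_rel|² = 157;  v_rel·d = (-11)·(9) + (6)·(5) = -69
157·t² + 138·t + 6 = 0  ⇒  m = (-69)² − 157·6 = 3819
m = 3819 > 0,  v_rel·d = -69 < 0  ⇒  outside

inside=no margin=3819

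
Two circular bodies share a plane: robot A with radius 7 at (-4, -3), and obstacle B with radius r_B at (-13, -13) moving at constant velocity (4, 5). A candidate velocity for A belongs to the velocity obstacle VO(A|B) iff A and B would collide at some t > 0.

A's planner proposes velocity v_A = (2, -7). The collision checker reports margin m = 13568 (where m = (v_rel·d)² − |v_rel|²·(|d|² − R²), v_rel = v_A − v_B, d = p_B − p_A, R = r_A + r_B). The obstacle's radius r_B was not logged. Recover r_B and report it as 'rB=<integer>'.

m = 13568
d = (-9, -10);  v_rel = (-2, -12),  |v_rel|² = 148
v_rel×d = (-2)·(-10) − (-12)·(-9) = -88
since m = R²·148 − (-88)²:  R² = (7744 + 13568) / 148 = 144
R = √144 = 12  ⇒  r_B = 12 − 7 = 5

rB=5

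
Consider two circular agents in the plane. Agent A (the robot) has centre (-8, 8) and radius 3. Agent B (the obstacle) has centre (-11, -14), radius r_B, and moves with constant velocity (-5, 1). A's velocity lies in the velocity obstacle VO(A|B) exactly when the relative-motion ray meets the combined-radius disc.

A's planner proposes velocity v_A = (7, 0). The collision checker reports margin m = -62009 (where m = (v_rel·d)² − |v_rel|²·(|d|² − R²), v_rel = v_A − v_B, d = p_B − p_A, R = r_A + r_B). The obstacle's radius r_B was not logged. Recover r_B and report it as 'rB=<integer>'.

m = -62009
d = (-3, -22);  v_rel = (12, -1),  |v_rel|² = 145
v_rel×d = (12)·(-22) − (-1)·(-3) = -267
since m = R²·145 − (-267)²:  R² = (71289 + -62009) / 145 = 64
R = √64 = 8  ⇒  r_B = 8 − 3 = 5

rB=5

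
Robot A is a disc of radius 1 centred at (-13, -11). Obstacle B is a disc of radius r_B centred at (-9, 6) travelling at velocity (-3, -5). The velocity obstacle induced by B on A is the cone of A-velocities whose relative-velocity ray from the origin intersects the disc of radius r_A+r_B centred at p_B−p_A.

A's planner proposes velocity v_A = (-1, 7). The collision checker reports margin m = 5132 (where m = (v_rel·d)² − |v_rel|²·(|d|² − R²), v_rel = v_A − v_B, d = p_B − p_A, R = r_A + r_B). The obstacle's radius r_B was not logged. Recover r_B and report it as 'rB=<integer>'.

m = 5132
d = (4, 17);  v_rel = (2, 12),  |v_rel|² = 148
v_rel×d = (2)·(17) − (12)·(4) = -14
since m = R²·148 − (-14)²:  R² = (196 + 5132) / 148 = 36
R = √36 = 6  ⇒  r_B = 6 − 1 = 5

rB=5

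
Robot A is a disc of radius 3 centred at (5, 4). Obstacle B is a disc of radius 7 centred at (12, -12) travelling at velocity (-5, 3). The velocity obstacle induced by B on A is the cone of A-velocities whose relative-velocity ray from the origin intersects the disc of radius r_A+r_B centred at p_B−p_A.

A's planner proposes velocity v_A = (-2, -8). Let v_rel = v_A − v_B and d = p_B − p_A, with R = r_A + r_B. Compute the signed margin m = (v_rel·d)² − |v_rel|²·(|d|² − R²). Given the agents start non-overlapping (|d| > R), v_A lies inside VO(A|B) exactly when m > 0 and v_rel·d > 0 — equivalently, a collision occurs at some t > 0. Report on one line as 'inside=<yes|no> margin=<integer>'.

d = (7, -16),  |d|² = 305;  R = 3+7 = 10,  c = 305−10² = 205
v_rel = (3, -11),  |v_rel|² = 130;  v_rel·d = (3)·(7) + (-11)·(-16) = 197
130·t² − 394·t + 205 = 0  ⇒  m = 197² − 130·205 = 12159
m = 12159 > 0,  v_rel·d = 197 > 0  ⇒  inside

inside=yes margin=12159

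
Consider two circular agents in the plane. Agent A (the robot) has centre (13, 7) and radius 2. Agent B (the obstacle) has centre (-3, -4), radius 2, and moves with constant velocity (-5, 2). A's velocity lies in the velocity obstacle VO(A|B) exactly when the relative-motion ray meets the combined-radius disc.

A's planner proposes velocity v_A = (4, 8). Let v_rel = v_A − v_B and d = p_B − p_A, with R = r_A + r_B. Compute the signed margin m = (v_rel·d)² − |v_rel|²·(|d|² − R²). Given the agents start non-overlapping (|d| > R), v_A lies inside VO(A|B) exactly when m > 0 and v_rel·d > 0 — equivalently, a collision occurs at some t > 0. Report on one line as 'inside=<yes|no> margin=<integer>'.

d = (-16, -11),  |d|² = 377;  R = 2+2 = 4,  c = 377−4² = 361
v_rel = (9, 6),  |v_rel|² = 117;  v_rel·d = (9)·(-16) + (6)·(-11) = -210
117·t² + 420·t + 361 = 0  ⇒  m = (-210)² − 117·361 = 1863
m = 1863 > 0,  v_rel·d = -210 < 0  ⇒  outside

inside=no margin=1863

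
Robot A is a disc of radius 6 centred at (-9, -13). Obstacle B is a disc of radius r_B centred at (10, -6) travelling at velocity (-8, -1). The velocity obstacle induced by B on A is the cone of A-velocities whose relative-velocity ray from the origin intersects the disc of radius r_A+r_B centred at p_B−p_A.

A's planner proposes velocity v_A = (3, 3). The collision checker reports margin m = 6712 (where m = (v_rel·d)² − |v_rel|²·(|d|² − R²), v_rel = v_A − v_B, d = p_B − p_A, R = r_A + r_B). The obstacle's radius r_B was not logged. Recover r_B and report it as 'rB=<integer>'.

m = 6712
d = (19, 7);  v_rel = (11, 4),  |v_rel|² = 137
v_rel×d = (11)·(7) − (4)·(19) = 1
since m = R²·137 − 1²:  R² = (1 + 6712) / 137 = 49
R = √49 = 7  ⇒  r_B = 7 − 6 = 1

rB=1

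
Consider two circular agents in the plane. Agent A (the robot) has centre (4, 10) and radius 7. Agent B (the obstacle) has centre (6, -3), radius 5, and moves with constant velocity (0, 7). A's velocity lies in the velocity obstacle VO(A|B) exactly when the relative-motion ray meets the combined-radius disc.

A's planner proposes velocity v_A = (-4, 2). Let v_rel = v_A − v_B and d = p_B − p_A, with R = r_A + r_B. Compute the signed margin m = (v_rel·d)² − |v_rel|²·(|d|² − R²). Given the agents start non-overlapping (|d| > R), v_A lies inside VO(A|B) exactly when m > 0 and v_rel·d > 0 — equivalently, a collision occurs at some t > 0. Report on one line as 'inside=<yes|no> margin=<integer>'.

d = (2, -13),  |d|² = 173;  R = 7+5 = 12,  c = 173−12² = 29
v_rel = (-4, -5),  |v_rel|² = 41;  v_rel·d = (-4)·(2) + (-5)·(-13) = 57
41·t² − 114·t + 29 = 0  ⇒  m = 57² − 41·29 = 2060
m = 2060 > 0,  v_rel·d = 57 > 0  ⇒  inside

inside=yes margin=2060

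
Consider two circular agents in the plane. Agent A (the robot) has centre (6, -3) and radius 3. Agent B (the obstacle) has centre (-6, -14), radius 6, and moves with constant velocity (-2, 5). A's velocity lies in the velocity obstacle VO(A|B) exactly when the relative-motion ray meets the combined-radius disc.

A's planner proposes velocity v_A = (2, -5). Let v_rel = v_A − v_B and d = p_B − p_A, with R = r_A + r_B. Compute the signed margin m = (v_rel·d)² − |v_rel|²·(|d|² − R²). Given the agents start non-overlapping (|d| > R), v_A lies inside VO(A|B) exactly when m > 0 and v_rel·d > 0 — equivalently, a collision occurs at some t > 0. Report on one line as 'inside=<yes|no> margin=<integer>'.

d = (-12, -11),  |d|² = 265;  R = 3+6 = 9,  c = 265−9² = 184
v_rel = (4, -10),  |v_rel|² = 116;  v_rel·d = (4)·(-12) + (-10)·(-11) = 62
116·t² − 124·t + 184 = 0  ⇒  m = 62² − 116·184 = -17500
m = -17500 < 0,  v_rel·d = 62 > 0  ⇒  outside

inside=no margin=-17500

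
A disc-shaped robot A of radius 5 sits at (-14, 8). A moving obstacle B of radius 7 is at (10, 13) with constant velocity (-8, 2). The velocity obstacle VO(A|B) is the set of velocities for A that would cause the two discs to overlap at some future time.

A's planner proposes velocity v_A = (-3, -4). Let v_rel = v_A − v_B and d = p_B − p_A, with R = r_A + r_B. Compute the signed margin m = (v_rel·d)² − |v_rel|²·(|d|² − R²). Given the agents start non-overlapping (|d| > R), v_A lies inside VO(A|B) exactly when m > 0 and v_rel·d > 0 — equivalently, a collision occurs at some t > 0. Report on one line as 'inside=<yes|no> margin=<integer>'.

d = (24, 5),  |d|² = 601;  R = 5+7 = 12,  c = 601−12² = 457
v_rel = (5, -6),  |v_rel|² = 61;  v_rel·d = (5)·(24) + (-6)·(5) = 90
61·t² − 180·t + 457 = 0  ⇒  m = 90² − 61·457 = -19777
m = -19777 < 0,  v_rel·d = 90 > 0  ⇒  outside

inside=no margin=-19777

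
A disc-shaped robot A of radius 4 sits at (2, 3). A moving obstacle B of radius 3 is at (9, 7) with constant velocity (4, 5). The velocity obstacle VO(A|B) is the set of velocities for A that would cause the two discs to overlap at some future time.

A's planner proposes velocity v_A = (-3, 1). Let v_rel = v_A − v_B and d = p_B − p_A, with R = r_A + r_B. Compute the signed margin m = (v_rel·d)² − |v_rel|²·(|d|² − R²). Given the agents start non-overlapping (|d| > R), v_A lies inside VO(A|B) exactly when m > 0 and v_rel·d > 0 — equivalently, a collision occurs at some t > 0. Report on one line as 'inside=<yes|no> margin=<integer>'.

d = (7, 4),  |d|² = 65;  R = 4+3 = 7,  c = 65−7² = 16
v_rel = (-7, -4),  |v_rel|² = 65;  v_rel·d = (-7)·(7) + (-4)·(4) = -65
65·t² + 130·t + 16 = 0  ⇒  m = (-65)² − 65·16 = 3185
m = 3185 > 0,  v_rel·d = -65 < 0  ⇒  outside

inside=no margin=3185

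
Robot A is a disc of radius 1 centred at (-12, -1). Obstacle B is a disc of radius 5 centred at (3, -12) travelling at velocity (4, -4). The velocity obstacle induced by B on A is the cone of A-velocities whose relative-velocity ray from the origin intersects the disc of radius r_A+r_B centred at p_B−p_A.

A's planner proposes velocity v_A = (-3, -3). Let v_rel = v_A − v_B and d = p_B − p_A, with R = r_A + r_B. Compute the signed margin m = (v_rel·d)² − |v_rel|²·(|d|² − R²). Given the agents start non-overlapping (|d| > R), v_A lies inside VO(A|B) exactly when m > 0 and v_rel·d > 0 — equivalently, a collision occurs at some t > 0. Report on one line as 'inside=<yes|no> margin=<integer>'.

d = (15, -11),  |d|² = 346;  R = 1+5 = 6,  c = 346−6² = 310
v_rel = (-7, 1),  |v_rel|² = 50;  v_rel·d = (-7)·(15) + (1)·(-11) = -116
50·t² + 232·t + 310 = 0  ⇒  m = (-116)² − 50·310 = -2044
m = -2044 < 0,  v_rel·d = -116 < 0  ⇒  outside

inside=no margin=-2044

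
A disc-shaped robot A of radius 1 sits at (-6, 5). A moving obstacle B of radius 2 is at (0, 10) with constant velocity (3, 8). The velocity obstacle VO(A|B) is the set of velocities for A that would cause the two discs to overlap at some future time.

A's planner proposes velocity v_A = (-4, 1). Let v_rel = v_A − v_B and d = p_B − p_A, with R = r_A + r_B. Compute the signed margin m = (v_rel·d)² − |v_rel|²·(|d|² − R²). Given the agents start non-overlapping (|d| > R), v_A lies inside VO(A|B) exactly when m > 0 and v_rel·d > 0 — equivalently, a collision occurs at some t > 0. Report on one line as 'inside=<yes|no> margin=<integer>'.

d = (6, 5),  |d|² = 61;  R = 1+2 = 3,  c = 61−3² = 52
v_rel = (-7, -7),  |v_rel|² = 98;  v_rel·d = (-7)·(6) + (-7)·(5) = -77
98·t² + 154·t + 52 = 0  ⇒  m = (-77)² − 98·52 = 833
m = 833 > 0,  v_rel·d = -77 < 0  ⇒  outside

inside=no margin=833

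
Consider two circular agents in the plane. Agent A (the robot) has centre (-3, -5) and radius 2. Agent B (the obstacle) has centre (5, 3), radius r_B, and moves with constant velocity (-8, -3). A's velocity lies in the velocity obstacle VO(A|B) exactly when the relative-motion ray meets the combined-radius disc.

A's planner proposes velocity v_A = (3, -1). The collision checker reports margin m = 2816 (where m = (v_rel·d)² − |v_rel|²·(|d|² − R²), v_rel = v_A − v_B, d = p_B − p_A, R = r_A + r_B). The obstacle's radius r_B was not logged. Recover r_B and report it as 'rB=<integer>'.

m = 2816
d = (8, 8);  v_rel = (11, 2),  |v_rel|² = 125
v_rel×d = (11)·(8) − (2)·(8) = 72
since m = R²·125 − 72²:  R² = (5184 + 2816) / 125 = 64
R = √64 = 8  ⇒  r_B = 8 − 2 = 6

rB=6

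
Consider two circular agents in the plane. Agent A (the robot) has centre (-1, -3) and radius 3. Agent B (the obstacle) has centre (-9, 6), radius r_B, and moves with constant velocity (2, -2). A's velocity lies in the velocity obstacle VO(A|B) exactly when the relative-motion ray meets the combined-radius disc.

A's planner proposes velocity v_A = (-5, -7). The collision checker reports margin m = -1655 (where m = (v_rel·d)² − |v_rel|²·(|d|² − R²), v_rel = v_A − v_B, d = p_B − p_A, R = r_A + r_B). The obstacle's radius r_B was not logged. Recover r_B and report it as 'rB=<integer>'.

m = -1655
d = (-8, 9);  v_rel = (-7, -5),  |v_rel|² = 74
v_rel×d = (-7)·(9) − (-5)·(-8) = -103
since m = R²·74 − (-103)²:  R² = (10609 + -1655) / 74 = 121
R = √121 = 11  ⇒  r_B = 11 − 3 = 8

rB=8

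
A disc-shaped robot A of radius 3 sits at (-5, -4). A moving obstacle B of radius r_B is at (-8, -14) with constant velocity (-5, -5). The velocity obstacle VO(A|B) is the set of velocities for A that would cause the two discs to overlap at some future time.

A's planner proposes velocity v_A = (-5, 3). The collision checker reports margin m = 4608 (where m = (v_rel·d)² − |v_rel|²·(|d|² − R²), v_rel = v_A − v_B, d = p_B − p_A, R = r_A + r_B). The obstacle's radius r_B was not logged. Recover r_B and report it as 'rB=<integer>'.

m = 4608
d = (-3, -10);  v_rel = (0, 8),  |v_rel|² = 64
v_rel×d = (0)·(-10) − (8)·(-3) = 24
since m = R²·64 − 24²:  R² = (576 + 4608) / 64 = 81
R = √81 = 9  ⇒  r_B = 9 − 3 = 6

rB=6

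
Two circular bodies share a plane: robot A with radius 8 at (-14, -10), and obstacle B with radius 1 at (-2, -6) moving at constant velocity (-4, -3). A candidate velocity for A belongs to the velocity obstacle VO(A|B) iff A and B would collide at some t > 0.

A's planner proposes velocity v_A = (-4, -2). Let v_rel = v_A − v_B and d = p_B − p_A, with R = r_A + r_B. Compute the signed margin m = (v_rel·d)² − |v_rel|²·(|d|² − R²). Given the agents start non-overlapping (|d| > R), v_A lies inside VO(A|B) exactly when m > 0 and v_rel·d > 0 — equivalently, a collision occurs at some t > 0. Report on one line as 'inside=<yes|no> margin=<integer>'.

d = (12, 4),  |d|² = 160;  R = 8+1 = 9,  c = 160−9² = 79
v_rel = (0, 1),  |v_rel|² = 1;  v_rel·d = (0)·(12) + (1)·(4) = 4
1·t² − 8·t + 79 = 0  ⇒  m = 4² − 1·79 = -63
m = -63 < 0,  v_rel·d = 4 > 0  ⇒  outside

inside=no margin=-63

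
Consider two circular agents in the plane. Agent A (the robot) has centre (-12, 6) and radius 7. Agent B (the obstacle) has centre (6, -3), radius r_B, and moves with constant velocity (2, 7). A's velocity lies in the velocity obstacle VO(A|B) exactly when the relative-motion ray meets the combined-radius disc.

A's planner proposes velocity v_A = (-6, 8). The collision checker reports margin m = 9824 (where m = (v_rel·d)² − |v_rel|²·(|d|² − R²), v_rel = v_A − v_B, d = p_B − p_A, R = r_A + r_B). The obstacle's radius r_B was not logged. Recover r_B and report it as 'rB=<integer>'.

m = 9824
d = (18, -9);  v_rel = (-8, 1),  |v_rel|² = 65
v_rel×d = (-8)·(-9) − (1)·(18) = 54
since m = R²·65 − 54²:  R² = (2916 + 9824) / 65 = 196
R = √196 = 14  ⇒  r_B = 14 − 7 = 7

rB=7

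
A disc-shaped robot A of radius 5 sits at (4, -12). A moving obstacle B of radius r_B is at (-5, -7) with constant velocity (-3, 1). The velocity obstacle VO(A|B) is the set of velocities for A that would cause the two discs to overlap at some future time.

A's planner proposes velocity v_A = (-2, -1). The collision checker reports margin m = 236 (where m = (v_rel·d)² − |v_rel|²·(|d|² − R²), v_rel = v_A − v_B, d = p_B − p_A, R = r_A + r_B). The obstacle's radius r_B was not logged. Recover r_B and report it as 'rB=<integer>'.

m = 236
d = (-9, 5);  v_rel = (1, -2),  |v_rel|² = 5
v_rel×d = (1)·(5) − (-2)·(-9) = -13
since m = R²·5 − (-13)²:  R² = (169 + 236) / 5 = 81
R = √81 = 9  ⇒  r_B = 9 − 5 = 4

rB=4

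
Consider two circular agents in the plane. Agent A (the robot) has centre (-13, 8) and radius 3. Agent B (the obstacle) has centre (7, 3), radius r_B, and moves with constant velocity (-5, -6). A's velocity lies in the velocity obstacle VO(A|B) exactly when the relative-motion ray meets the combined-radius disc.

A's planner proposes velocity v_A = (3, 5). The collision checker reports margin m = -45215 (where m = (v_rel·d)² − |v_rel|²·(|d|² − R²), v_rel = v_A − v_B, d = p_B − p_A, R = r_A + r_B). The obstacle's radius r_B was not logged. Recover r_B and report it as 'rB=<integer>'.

m = -45215
d = (20, -5);  v_rel = (8, 11),  |v_rel|² = 185
v_rel×d = (8)·(-5) − (11)·(20) = -260
since m = R²·185 − (-260)²:  R² = (67600 + -45215) / 185 = 121
R = √121 = 11  ⇒  r_B = 11 − 3 = 8

rB=8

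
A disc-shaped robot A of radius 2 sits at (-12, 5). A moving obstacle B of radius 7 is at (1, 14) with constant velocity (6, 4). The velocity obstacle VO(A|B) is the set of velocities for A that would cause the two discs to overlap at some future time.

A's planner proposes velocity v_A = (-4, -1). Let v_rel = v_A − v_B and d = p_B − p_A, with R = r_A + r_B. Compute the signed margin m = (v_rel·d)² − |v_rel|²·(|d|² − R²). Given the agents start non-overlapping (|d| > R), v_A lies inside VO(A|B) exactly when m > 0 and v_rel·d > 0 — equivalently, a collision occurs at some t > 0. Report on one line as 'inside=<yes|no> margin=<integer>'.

d = (13, 9),  |d|² = 250;  R = 2+7 = 9,  c = 250−9² = 169
v_rel = (-10, -5),  |v_rel|² = 125;  v_rel·d = (-10)·(13) + (-5)·(9) = -175
125·t² + 350·t + 169 = 0  ⇒  m = (-175)² − 125·169 = 9500
m = 9500 > 0,  v_rel·d = -175 < 0  ⇒  outside

inside=no margin=9500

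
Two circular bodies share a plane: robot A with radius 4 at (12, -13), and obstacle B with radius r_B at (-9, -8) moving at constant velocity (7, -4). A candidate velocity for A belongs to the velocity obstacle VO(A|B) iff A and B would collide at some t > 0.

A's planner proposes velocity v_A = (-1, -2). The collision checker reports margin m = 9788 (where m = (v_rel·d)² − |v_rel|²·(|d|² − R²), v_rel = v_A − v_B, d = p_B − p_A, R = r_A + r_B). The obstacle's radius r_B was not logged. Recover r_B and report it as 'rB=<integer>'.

m = 9788
d = (-21, 5);  v_rel = (-8, 2),  |v_rel|² = 68
v_rel×d = (-8)·(5) − (2)·(-21) = 2
since m = R²·68 − 2²:  R² = (4 + 9788) / 68 = 144
R = √144 = 12  ⇒  r_B = 12 − 4 = 8

rB=8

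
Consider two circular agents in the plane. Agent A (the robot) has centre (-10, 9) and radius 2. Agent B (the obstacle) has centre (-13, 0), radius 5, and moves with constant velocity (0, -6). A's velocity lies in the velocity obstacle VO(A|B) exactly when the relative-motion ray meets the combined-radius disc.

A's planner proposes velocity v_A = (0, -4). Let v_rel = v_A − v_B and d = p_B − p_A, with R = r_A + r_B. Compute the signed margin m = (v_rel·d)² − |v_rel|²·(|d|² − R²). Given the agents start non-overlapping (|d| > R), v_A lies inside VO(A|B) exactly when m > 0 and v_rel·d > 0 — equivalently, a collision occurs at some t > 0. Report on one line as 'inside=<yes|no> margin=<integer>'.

d = (-3, -9),  |d|² = 90;  R = 2+5 = 7,  c = 90−7² = 41
v_rel = (0, 2),  |v_rel|² = 4;  v_rel·d = (0)·(-3) + (2)·(-9) = -18
4·t² + 36·t + 41 = 0  ⇒  m = (-18)² − 4·41 = 160
m = 160 > 0,  v_rel·d = -18 < 0  ⇒  outside

inside=no margin=160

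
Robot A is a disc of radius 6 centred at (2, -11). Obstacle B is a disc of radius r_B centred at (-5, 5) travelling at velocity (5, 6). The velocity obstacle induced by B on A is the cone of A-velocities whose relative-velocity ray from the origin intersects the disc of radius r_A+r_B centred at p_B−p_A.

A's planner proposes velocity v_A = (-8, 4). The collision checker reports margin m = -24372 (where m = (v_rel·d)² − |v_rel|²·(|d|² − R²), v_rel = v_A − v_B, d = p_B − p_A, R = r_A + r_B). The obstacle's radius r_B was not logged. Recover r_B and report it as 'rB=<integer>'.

m = -24372
d = (-7, 16);  v_rel = (-13, -2),  |v_rel|² = 173
v_rel×d = (-13)·(16) − (-2)·(-7) = -222
since m = R²·173 − (-222)²:  R² = (49284 + -24372) / 173 = 144
R = √144 = 12  ⇒  r_B = 12 − 6 = 6

rB=6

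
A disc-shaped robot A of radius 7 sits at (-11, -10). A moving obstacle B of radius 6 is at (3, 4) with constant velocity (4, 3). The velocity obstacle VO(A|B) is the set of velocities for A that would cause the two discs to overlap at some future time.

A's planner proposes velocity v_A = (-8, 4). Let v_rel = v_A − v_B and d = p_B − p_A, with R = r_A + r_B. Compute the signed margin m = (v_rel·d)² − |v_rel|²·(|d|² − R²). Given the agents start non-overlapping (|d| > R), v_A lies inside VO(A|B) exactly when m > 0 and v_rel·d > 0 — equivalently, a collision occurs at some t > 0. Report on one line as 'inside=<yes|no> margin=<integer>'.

d = (14, 14),  |d|² = 392;  R = 7+6 = 13,  c = 392−13² = 223
v_rel = (-12, 1),  |v_rel|² = 145;  v_rel·d = (-12)·(14) + (1)·(14) = -154
145·t² + 308·t + 223 = 0  ⇒  m = (-154)² − 145·223 = -8619
m = -8619 < 0,  v_rel·d = -154 < 0  ⇒  outside

inside=no margin=-8619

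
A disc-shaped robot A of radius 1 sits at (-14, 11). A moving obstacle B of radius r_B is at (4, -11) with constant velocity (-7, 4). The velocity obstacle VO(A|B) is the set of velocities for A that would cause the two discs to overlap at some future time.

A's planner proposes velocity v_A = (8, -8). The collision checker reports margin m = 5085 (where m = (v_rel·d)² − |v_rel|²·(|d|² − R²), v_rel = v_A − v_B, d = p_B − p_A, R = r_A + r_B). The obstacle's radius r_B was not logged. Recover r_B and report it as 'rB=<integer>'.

m = 5085
d = (18, -22);  v_rel = (15, -12),  |v_rel|² = 369
v_rel×d = (15)·(-22) − (-12)·(18) = -114
since m = R²·369 − (-114)²:  R² = (12996 + 5085) / 369 = 49
R = √49 = 7  ⇒  r_B = 7 − 1 = 6

rB=6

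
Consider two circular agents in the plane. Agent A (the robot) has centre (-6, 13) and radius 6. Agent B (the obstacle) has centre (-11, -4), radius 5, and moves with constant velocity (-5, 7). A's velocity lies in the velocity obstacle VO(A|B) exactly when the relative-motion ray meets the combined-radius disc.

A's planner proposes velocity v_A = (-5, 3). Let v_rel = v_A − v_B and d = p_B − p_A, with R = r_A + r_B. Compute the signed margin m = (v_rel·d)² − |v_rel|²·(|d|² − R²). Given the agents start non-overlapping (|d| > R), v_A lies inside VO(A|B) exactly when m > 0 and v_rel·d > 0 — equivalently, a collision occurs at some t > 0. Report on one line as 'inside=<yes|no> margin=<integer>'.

d = (-5, -17),  |d|² = 314;  R = 6+5 = 11,  c = 314−11² = 193
v_rel = (0, -4),  |v_rel|² = 16;  v_rel·d = (0)·(-5) + (-4)·(-17) = 68
16·t² − 136·t + 193 = 0  ⇒  m = 68² − 16·193 = 1536
m = 1536 > 0,  v_rel·d = 68 > 0  ⇒  inside

inside=yes margin=1536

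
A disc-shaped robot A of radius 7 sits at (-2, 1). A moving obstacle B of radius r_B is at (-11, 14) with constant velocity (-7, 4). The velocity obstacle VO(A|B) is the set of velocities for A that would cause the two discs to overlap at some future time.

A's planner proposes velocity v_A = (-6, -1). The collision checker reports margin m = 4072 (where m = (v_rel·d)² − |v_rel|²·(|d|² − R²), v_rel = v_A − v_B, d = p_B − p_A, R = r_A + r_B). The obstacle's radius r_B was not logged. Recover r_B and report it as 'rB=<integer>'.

m = 4072
d = (-9, 13);  v_rel = (1, -5),  |v_rel|² = 26
v_rel×d = (1)·(13) − (-5)·(-9) = -32
since m = R²·26 − (-32)²:  R² = (1024 + 4072) / 26 = 196
R = √196 = 14  ⇒  r_B = 14 − 7 = 7

rB=7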